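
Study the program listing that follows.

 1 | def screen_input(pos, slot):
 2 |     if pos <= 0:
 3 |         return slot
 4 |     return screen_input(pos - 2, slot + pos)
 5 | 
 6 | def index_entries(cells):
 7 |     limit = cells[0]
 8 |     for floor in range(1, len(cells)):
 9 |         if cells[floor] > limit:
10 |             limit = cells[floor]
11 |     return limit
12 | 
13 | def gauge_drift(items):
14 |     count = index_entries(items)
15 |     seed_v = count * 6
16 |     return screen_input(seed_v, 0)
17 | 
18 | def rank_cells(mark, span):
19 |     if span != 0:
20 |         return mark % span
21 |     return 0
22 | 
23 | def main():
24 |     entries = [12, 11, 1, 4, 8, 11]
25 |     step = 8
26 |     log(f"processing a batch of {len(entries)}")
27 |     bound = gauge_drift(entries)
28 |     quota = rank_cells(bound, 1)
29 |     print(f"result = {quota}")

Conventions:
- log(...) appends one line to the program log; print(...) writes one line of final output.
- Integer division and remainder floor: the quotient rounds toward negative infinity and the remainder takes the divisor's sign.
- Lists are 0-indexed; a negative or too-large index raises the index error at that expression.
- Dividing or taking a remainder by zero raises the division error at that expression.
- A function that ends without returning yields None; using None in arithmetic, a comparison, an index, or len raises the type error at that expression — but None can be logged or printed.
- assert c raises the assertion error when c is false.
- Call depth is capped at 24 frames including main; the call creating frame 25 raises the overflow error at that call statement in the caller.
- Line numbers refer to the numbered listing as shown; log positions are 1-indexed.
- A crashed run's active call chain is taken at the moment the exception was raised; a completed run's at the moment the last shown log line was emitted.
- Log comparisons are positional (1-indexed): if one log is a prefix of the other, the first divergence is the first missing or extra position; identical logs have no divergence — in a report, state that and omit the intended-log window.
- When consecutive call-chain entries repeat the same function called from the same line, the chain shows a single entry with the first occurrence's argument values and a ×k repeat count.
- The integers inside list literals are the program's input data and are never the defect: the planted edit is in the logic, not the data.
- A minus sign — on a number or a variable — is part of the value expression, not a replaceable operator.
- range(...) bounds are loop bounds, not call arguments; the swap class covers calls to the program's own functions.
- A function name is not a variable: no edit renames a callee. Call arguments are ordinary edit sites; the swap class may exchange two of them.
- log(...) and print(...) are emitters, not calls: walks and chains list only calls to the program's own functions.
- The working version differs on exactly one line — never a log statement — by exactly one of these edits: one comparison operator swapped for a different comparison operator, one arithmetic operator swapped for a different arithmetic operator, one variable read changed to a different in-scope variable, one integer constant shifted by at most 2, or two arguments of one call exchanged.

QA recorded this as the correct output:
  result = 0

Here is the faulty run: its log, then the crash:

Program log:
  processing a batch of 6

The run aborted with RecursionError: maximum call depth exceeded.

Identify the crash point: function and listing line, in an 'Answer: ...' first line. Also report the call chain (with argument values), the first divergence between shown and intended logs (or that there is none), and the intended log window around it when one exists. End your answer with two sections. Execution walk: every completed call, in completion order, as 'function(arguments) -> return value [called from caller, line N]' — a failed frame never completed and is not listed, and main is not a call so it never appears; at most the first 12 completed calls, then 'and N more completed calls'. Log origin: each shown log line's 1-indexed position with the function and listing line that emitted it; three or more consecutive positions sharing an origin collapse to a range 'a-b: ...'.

Answer: the error was raised in screen_input, line 4.
Core observation: No log line differs; the crash is the first visible symptom.
Call chain: main -> gauge_drift([12, 11, 1, 4, 8, 11]) (called at line 27) -> screen_input(72, 0) (called at line 16) -> screen_input(70, 72) (called at line 4) ×21.
First divergence: none; the two logs match at every position.
Execution walk:
  index_entries([12, 11, 1, 4, 8, 11]) -> 12  [called from gauge_drift, line 14]
Log origins:
  1 — main, line 26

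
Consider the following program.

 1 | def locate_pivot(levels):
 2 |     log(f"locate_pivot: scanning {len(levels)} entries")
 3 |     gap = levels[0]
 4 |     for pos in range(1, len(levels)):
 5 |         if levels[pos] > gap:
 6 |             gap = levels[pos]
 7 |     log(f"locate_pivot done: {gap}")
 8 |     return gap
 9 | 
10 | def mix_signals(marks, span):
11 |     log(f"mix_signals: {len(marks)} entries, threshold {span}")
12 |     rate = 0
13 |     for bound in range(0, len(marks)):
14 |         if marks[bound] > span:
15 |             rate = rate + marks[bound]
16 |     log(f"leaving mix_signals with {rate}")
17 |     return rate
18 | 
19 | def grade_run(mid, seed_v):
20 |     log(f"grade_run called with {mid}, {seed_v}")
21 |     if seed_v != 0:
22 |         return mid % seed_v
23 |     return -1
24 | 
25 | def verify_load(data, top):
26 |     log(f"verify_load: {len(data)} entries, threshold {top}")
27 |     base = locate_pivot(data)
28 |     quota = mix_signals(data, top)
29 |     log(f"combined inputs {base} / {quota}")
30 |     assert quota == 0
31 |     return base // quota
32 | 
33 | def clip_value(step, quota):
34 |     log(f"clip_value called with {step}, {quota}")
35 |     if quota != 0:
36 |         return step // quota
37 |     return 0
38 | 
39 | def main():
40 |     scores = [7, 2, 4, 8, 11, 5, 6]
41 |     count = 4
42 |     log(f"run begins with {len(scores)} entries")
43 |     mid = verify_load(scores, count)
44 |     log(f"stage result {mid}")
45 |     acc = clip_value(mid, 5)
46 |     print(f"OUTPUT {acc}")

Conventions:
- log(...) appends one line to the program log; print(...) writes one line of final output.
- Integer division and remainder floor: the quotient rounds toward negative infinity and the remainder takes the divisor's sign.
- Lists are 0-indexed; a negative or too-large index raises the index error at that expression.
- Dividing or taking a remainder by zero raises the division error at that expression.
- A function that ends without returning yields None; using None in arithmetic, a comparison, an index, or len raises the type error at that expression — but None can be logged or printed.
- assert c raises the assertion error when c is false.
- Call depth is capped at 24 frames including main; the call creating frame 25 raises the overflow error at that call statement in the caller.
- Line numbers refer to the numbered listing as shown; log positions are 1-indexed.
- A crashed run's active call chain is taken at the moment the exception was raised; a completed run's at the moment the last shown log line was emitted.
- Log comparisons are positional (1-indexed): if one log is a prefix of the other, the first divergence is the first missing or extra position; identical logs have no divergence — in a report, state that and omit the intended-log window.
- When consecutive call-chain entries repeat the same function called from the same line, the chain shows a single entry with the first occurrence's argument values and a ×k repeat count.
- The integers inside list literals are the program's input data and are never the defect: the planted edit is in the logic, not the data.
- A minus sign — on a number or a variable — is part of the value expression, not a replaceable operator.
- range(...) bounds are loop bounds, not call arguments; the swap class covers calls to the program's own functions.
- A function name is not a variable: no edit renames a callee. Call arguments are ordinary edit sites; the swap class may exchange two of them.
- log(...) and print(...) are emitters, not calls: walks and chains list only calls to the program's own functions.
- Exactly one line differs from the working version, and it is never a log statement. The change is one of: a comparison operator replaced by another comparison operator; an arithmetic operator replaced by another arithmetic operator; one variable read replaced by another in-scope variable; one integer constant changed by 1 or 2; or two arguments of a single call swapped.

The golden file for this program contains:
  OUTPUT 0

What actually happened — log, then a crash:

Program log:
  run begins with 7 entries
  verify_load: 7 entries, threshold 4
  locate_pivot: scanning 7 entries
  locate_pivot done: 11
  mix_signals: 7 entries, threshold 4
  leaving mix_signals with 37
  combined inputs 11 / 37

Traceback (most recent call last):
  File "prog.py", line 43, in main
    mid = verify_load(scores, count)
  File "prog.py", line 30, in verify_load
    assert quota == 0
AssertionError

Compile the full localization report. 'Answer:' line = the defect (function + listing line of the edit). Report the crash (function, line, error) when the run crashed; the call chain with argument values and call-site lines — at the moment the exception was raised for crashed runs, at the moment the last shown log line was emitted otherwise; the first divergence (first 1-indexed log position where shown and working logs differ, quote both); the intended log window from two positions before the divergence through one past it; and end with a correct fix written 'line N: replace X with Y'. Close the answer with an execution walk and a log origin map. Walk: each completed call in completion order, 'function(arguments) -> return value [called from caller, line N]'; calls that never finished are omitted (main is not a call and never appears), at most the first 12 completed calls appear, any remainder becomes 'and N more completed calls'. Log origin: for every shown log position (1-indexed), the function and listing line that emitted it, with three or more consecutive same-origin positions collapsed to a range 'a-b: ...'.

Answer: the defect is in verify_load at line 30.
Key fact: Only 7 log lines were emitted before the run died; the intended continuation was 'stage result 0'.
Crash: verify_load, line 30, AssertionError.
Call chain: main -> verify_load([7, 2, 4, 8, 11, 5, 6], 4) (called at line 43).
First divergence: position 8; the shown log stops at 7 lines while the working version next logs 'stage result 0'.
Intended log window:
  6: leaving mix_signals with 37
  7: combined inputs 11 / 37
  8: stage result 0
  9: clip_value called with 0, 5
Execution walk:
  locate_pivot([7, 2, 4, 8, 11, 5, 6]) -> 11  [called from verify_load, line 27]
  mix_signals([7, 2, 4, 8, 11, 5, 6], 4) -> 37  [called from verify_load, line 28]
Log line origins:
  1 — main, line 42
  2 — verify_load, line 26
  3 — locate_pivot, line 2
  4 — locate_pivot, line 7
  5 — mix_signals, line 11
  6 — mix_signals, line 16
  7 — verify_load, line 29
A correct fix: line 30: replace `==` with `>`.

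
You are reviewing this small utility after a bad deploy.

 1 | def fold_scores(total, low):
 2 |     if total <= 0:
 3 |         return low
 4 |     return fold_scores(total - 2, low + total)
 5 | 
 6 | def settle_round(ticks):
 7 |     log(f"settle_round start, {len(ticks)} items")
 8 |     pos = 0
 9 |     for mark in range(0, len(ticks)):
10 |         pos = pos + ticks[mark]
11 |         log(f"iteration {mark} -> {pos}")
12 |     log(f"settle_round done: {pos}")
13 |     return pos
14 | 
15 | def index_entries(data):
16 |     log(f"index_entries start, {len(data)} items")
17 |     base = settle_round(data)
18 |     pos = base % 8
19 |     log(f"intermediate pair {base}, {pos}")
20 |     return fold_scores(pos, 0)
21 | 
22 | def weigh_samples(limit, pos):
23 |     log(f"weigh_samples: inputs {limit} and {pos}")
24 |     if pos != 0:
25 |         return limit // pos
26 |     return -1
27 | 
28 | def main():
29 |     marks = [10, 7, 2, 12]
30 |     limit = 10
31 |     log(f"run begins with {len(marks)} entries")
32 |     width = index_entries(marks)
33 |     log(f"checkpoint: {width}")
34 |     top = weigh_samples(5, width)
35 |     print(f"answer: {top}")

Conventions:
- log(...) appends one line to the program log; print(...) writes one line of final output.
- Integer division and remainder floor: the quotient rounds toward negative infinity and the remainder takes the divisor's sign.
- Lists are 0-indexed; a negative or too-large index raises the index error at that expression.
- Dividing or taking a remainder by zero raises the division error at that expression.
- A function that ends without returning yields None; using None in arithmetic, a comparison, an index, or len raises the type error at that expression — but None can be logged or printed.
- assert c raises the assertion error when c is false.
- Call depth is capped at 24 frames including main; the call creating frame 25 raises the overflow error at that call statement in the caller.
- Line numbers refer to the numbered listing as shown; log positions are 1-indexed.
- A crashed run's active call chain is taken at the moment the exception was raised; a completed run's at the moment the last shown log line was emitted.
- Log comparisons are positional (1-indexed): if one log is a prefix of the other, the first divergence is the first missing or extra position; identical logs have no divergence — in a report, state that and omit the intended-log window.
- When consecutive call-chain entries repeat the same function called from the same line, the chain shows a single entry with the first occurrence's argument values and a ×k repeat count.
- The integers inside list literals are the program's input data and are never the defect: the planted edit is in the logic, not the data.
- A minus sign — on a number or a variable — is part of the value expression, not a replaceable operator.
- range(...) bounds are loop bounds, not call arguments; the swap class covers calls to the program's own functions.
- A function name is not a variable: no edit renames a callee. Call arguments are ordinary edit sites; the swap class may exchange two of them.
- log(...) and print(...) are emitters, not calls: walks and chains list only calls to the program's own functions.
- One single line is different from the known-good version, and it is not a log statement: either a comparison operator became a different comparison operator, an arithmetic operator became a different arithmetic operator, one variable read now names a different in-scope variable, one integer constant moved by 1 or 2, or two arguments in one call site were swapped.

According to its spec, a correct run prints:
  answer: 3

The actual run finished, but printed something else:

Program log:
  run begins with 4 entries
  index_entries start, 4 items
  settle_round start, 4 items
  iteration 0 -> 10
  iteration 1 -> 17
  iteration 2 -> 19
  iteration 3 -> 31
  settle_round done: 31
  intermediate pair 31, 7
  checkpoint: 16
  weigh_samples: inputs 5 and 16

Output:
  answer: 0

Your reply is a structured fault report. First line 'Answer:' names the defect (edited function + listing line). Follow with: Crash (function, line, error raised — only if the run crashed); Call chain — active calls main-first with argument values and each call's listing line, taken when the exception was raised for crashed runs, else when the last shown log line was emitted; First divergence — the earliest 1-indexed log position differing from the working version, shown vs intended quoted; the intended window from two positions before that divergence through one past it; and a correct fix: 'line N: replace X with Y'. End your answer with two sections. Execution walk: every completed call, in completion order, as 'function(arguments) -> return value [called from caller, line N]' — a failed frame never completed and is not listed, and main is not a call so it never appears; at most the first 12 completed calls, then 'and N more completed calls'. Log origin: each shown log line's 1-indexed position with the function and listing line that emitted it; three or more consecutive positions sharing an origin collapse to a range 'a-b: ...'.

Answer: the defect is in main at line 34.
Key observation: The earliest visible damage is log position 11 — 'weigh_samples: inputs 5 and 16' rather than the intended 'weigh_samples: inputs 16 and 5'.
Call chain: main -> weigh_samples(5, 16) (called at line 34).
First divergence: position 11; shown 'weigh_samples: inputs 5 and 16' vs intended 'weigh_samples: inputs 16 and 5'.
Intended log window:
  9: intermediate pair 31, 7
  10: checkpoint: 16
  11: weigh_samples: inputs 16 and 5
Execution walk:
  settle_round([10, 7, 2, 12]) -> 31  [called from index_entries, line 17]
  fold_scores(-1, 16) -> 16  [called from fold_scores, line 4]
  fold_scores(1, 15) -> 16  [called from fold_scores, line 4]
  fold_scores(3, 12) -> 16  [called from fold_scores, line 4]
  fold_scores(5, 7) -> 16  [called from fold_scores, line 4]
  fold_scores(7, 0) -> 16  [called from index_entries, line 20]
  index_entries([10, 7, 2, 12]) -> 16  [called from main, line 32]
  weigh_samples(5, 16) -> 0  [called from main, line 34]
Log origins:
  1 — main, line 31
  2 — index_entries, line 16
  3 — settle_round, line 7
  4-7 — settle_round, line 11
  8 — settle_round, line 12
  9 — index_entries, line 19
  10 — main, line 33
  11 — weigh_samples, line 23
A correct fix: line 34: replace `weigh_samples(5, width)` with `weigh_samples(width, 5)`.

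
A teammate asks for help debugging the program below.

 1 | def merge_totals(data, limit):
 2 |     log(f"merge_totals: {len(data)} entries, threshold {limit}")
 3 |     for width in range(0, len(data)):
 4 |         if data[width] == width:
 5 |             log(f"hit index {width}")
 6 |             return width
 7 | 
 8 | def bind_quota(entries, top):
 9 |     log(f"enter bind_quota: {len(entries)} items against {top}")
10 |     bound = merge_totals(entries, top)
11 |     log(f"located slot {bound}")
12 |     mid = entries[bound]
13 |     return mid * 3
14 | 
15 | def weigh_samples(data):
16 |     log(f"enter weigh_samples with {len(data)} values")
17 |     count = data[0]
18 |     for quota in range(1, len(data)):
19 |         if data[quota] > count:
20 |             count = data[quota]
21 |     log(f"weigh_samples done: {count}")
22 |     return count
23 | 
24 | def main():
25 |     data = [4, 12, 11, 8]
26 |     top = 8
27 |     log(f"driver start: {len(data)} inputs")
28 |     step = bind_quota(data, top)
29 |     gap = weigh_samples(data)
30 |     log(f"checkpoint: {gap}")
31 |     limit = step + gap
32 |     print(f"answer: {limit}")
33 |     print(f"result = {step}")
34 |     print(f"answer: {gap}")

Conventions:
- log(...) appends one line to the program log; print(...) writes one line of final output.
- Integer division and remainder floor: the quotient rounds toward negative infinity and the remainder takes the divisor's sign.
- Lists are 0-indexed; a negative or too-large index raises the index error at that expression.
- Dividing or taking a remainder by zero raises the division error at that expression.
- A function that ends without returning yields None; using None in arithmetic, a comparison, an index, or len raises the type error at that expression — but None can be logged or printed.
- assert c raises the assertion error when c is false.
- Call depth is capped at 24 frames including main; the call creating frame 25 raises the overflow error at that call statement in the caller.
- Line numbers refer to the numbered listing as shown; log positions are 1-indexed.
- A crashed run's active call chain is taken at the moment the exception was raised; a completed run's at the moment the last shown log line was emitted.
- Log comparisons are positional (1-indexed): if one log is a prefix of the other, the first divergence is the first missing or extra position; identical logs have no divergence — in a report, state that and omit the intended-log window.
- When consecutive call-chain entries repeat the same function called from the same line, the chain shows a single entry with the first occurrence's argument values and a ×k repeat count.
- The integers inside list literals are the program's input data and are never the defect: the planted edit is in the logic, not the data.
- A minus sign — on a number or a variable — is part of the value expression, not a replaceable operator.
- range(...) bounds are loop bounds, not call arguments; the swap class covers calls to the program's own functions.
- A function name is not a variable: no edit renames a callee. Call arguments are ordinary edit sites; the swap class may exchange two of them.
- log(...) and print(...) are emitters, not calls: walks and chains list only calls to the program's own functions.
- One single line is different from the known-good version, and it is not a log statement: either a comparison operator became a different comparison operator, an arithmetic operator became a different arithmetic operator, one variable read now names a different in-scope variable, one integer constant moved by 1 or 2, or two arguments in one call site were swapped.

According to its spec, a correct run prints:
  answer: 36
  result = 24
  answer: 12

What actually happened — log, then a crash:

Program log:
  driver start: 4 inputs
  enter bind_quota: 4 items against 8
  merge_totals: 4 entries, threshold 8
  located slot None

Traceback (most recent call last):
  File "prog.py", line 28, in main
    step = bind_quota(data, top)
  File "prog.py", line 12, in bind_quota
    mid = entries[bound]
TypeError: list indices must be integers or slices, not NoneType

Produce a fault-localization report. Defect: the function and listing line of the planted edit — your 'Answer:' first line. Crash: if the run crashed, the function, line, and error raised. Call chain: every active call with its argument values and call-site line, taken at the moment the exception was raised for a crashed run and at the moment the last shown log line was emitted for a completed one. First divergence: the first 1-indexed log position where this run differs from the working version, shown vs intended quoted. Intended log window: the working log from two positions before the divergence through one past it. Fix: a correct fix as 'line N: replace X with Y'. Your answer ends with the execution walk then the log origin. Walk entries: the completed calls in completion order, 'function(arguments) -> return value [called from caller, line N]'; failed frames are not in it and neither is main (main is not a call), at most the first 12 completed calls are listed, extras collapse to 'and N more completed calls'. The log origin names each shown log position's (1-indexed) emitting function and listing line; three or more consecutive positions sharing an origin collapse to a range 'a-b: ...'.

Answer: the defect is in merge_totals at line 4.
Key observation: The earliest visible damage is log position 4 — 'located slot None' rather than the intended 'hit index 3'.
Crash: bind_quota, line 12, TypeError.
Call chain: main -> bind_quota([4, 12, 11, 8], 8) (called at line 28).
First divergence: position 4; shown 'located slot None' vs intended 'hit index 3'.
Intended log window:
  2: enter bind_quota: 4 items against 8
  3: merge_totals: 4 entries, threshold 8
  4: hit index 3
  5: located slot 3
Execution walk:
  merge_totals([4, 12, 11, 8], 8) -> None  [called from bind_quota, line 10]
Log origins:
  1: from main, line 27
  2: from bind_quota, line 9
  3: from merge_totals, line 2
  4: from bind_quota, line 11
A correct fix: line 4: replace `data[width] == width` with `data[width] == limit`.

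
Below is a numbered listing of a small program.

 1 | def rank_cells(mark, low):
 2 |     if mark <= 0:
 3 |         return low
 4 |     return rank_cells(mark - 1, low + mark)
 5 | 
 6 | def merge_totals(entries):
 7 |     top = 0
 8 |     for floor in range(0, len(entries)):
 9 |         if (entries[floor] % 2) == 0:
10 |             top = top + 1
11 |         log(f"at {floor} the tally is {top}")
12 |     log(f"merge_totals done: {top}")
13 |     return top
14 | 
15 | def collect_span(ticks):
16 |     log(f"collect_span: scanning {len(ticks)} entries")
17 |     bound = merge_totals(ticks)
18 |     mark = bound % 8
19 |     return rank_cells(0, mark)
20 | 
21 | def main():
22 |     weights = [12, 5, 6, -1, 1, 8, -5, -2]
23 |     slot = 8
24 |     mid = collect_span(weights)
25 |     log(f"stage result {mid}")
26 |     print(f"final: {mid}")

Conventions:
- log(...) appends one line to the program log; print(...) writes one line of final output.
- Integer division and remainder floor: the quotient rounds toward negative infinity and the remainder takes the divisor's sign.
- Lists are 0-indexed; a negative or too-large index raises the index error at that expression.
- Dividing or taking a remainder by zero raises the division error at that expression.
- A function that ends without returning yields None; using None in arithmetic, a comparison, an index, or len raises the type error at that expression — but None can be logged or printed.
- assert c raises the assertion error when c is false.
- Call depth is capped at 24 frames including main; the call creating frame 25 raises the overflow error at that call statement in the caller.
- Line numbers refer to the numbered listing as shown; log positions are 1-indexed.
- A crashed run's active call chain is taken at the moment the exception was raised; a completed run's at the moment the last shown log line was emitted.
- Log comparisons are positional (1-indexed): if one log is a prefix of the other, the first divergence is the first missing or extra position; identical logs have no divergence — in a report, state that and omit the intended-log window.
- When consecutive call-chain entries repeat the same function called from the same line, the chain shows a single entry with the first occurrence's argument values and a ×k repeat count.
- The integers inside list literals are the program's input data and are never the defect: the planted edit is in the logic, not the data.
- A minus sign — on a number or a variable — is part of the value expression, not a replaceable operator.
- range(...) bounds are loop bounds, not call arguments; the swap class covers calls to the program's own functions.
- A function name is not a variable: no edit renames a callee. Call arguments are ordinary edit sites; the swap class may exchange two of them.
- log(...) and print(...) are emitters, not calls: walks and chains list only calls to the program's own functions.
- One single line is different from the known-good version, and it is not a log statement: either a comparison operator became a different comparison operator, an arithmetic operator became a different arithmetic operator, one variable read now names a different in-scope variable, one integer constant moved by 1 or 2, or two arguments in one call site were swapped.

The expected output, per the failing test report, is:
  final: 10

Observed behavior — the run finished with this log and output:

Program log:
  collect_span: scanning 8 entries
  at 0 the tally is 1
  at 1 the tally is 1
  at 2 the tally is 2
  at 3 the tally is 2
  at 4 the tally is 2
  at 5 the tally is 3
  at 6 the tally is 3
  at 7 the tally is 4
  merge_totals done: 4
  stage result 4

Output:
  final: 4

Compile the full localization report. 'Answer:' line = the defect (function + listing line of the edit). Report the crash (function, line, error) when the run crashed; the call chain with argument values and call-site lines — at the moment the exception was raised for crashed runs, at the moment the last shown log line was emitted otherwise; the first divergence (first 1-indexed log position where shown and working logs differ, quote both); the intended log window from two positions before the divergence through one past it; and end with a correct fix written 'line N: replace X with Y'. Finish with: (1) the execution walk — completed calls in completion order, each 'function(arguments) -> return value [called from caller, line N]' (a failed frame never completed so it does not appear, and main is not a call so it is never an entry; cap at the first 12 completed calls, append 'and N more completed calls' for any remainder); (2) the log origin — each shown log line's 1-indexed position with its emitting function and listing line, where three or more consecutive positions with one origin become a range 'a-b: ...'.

Answer: the defect is in collect_span at line 19.
The tell: The earliest visible damage is log position 11 — 'stage result 4' rather than the intended 'stage result 10'.
Call chain: main.
First divergence: at position 11 the run shows 'stage result 4' where the working version logs 'stage result 10'.
Intended log window:
  9: at 7 the tally is 4
  10: merge_totals done: 4
  11: stage result 10
Execution walk:
  merge_totals([12, 5, 6, -1, 1, 8, -5, -2]) -> 4  [called from collect_span, line 17]
  rank_cells(0, 4) -> 4  [called from collect_span, line 19]
  collect_span([12, 5, 6, -1, 1, 8, -5, -2]) -> 4  [called from main, line 24]
Log origins:
  1: logged in collect_span at line 16
  2-9: logged in merge_totals at line 11
  10: logged in merge_totals at line 12
  11: logged in main at line 25
A correct fix: line 19: replace `rank_cells(0, mark)` with `rank_cells(mark, 0)`.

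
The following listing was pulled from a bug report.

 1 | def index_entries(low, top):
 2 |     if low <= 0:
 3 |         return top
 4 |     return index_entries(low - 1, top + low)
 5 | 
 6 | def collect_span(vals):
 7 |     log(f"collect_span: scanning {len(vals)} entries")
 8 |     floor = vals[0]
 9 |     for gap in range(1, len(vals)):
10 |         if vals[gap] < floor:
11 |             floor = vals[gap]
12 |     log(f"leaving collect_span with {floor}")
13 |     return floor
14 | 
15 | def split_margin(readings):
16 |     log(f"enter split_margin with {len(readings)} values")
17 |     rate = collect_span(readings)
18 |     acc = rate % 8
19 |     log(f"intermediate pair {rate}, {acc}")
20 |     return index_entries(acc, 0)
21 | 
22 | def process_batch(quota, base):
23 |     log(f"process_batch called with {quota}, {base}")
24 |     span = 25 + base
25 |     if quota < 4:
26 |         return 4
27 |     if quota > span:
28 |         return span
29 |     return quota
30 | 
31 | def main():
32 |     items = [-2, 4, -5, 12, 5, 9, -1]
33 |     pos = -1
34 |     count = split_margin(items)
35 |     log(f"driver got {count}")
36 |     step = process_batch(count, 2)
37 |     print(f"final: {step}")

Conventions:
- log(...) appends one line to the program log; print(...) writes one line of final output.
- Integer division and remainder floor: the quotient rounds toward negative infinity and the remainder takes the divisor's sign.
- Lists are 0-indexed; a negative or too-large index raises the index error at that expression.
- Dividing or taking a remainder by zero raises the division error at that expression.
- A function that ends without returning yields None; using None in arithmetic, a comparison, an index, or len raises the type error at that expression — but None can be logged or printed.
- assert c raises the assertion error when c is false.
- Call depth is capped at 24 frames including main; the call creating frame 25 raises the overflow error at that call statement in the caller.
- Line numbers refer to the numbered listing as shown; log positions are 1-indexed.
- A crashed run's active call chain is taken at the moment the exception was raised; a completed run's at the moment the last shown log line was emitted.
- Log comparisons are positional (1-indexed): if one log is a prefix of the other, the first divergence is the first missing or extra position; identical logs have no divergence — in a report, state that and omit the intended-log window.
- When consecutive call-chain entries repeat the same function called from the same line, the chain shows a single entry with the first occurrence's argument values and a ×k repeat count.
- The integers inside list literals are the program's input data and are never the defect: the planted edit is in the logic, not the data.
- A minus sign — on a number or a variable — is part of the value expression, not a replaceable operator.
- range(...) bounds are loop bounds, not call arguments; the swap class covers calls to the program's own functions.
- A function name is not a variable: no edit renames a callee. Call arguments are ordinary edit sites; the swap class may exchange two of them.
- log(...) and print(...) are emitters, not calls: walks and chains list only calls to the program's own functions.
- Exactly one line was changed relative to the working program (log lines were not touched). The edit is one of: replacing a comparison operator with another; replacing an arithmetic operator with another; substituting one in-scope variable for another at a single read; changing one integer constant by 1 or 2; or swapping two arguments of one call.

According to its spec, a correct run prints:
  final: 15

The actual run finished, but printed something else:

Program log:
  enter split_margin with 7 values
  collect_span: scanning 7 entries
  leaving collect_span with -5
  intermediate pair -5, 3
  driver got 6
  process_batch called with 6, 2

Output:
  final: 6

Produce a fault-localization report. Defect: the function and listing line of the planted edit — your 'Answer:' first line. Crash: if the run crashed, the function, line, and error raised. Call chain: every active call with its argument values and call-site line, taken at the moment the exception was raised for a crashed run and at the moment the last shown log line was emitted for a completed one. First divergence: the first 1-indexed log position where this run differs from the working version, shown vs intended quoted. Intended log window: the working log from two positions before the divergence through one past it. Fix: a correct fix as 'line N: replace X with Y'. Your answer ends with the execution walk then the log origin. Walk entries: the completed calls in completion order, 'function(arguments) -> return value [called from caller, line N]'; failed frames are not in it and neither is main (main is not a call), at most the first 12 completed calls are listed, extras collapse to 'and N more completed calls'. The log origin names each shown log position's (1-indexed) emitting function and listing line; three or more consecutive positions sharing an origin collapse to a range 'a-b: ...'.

Answer: the defect is in split_margin at line 18.
Core observation: At log position 4 the runs split — shown 'intermediate pair -5, 3', but the working version logs 'intermediate pair -5, 5'.
Call chain: main -> process_batch(6, 2) (called at line 36).
First divergence: position 4 — shown 'intermediate pair -5, 3', intended 'intermediate pair -5, 5'.
Intended log window:
  2: collect_span: scanning 7 entries
  3: leaving collect_span with -5
  4: intermediate pair -5, 5
  5: driver got 15
Execution walk:
  collect_span([-2, 4, -5, 12, 5, 9, -1]) -> -5  [called from split_margin, line 17]
  index_entries(0, 6) -> 6  [called from index_entries, line 4]
  index_entries(1, 5) -> 6  [called from index_entries, line 4]
  index_entries(2, 3) -> 6  [called from index_entries, line 4]
  index_entries(3, 0) -> 6  [called from split_margin, line 20]
  split_margin([-2, 4, -5, 12, 5, 9, -1]) -> 6  [called from main, line 34]
  process_batch(6, 2) -> 6  [called from main, line 36]
Log origins:
  1: from split_margin, line 16
  2: from collect_span, line 7
  3: from collect_span, line 12
  4: from split_margin, line 19
  5: from main, line 35
  6: from process_batch, line 23
A correct fix: line 18: replace `8` with `10`.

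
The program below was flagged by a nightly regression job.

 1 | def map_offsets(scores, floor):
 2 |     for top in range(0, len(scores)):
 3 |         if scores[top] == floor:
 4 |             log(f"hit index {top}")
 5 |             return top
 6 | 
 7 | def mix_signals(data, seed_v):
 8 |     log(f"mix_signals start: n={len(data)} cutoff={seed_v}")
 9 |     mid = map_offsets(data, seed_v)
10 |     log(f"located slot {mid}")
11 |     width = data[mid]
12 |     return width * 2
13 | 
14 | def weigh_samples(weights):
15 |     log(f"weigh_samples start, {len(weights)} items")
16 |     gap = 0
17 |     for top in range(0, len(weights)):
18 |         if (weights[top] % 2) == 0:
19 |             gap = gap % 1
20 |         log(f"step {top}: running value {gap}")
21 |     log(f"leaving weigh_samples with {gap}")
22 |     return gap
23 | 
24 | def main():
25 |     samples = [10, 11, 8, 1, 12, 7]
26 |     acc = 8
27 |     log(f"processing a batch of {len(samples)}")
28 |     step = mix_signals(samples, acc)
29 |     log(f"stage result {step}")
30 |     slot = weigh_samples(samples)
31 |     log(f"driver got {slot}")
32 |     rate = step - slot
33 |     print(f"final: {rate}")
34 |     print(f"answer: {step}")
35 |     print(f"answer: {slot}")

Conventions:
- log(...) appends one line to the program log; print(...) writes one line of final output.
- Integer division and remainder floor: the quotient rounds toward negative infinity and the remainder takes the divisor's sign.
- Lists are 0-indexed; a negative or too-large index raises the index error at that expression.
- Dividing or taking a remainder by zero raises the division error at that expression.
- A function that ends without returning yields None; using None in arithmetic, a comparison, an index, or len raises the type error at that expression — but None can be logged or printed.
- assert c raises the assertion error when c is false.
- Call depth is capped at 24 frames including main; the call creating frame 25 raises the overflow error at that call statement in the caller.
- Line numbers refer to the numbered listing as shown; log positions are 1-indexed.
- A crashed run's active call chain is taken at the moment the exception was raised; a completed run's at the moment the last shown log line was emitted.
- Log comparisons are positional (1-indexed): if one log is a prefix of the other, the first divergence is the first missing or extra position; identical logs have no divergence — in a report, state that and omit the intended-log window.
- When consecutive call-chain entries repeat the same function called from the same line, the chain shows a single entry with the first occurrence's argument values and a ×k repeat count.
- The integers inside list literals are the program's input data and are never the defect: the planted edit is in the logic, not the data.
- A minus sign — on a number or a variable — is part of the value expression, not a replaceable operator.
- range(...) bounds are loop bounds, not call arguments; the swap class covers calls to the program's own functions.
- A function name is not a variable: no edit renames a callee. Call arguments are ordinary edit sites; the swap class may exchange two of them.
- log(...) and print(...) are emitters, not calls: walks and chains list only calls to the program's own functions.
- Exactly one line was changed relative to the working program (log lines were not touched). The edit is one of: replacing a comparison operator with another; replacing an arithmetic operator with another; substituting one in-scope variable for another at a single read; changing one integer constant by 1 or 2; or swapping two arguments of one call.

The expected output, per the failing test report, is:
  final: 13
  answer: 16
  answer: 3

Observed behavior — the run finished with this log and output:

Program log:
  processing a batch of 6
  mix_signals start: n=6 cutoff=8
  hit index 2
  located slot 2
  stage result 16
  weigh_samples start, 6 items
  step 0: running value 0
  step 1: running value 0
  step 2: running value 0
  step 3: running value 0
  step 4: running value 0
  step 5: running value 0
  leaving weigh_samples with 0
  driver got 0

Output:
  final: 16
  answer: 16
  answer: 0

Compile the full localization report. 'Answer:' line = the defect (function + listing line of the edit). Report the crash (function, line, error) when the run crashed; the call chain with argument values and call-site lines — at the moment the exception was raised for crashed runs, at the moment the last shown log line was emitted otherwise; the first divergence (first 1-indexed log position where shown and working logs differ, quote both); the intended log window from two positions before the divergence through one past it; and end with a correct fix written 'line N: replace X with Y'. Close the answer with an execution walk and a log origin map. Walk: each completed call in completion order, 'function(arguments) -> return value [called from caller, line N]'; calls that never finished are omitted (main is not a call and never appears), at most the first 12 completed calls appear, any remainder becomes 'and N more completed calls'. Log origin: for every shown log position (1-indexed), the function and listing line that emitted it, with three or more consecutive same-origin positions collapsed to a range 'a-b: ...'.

Answer: the defect is in weigh_samples at line 19.
The tell: Everything matches until log position 7, which reads 'step 0: running value 0' in place of 'step 0: running value 1'.
Call chain: main.
First divergence: at position 7 the run shows 'step 0: running value 0' where the working version logs 'step 0: running value 1'.
Intended log window:
  5: stage result 16
  6: weigh_samples start, 6 items
  7: step 0: running value 1
  8: step 1: running value 1
Execution walk:
  map_offsets([10, 11, 8, 1, 12, 7], 8) -> 2  [called from mix_signals, line 9]
  mix_signals([10, 11, 8, 1, 12, 7], 8) -> 16  [called from main, line 28]
  weigh_samples([10, 11, 8, 1, 12, 7]) -> 0  [called from main, line 30]
Log line origins:
  1: from main, line 27
  2: from mix_signals, line 8
  3: from map_offsets, line 4
  4: from mix_signals, line 10
  5: from main, line 29
  6: from weigh_samples, line 15
  7-12: from weigh_samples, line 20
  13: from weigh_samples, line 21
  14: from main, line 31
A correct fix: line 19: replace `%` with `+`.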